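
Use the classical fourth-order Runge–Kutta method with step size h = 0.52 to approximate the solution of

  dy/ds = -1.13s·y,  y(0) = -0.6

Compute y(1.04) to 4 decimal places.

-0.3256

RK4: k1 = f(s_n, y_n); k2 = f(s_n + h/2, y_n + (h/2)·k1); k3 = f(s_n + h/2, y_n + (h/2)·k2); k4 = f(s_n + h, y_n + h·k3); y_{n+1} = y_n + (h/6)·(k1 + 2k2 + 2k3 + k4).
s=0.000000, y=-0.600000:
  k1 = f(0.000000, -0.600000) = 0.000000
  k2 = f(0.260000, -0.600000) = 0.176280
  k3 = f(0.260000, -0.554167) = 0.162814
  k4 = f(0.520000, -0.515337) = 0.302812
  y ← -0.600000 + (0.52/6)·(k1 + 2k2 + 2k3 + k4) = -0.514980
s=0.520000, y=-0.514980:
  k1 = f(0.520000, -0.514980) = 0.302602
  k2 = f(0.780000, -0.436303) = 0.384558
  k3 = f(0.780000, -0.414995) = 0.365777
  k4 = f(1.040000, -0.324776) = 0.381677
  y ← -0.514980 + (0.52/6)·(k1 + 2k2 + 2k3 + k4) = -0.325618
y(1.04) ≈ -0.3256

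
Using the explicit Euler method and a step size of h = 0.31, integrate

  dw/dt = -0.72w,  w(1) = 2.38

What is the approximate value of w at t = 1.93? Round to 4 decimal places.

Euler: w_{n+1} = w_n + h·f(t_n, w_n).
t=1.000000, w=2.380000: f=-1.713600 → w ← 2.380000 + 0.31·(-1.713600) = 1.848784
t=1.310000, w=1.848784: f=-1.331124 → w ← 1.848784 + 0.31·(-1.331124) = 1.436135
t=1.620000, w=1.436135: f=-1.034017 → w ← 1.436135 + 0.31·(-1.034017) = 1.115590
w(1.93) ≈ 1.1156

1.1156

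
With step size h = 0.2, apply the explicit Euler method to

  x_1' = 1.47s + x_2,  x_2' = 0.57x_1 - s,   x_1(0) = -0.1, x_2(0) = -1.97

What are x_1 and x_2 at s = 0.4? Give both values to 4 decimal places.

-0.8315, -2.0777

Euler on (x_1,x_2): x_1_{n+1} = x_1_n + h·x_1', x_2_{n+1} = x_2_n + h·x_2'.
0.000000: (-0.100000, -1.970000); f=(-1.970000, -0.057000) → (-0.494000, -1.981400)
0.200000: (-0.494000, -1.981400); f=(-1.687400, -0.481580) → (-0.831480, -2.077716)
(x_1(0.4), x_2(0.4)) ≈ (-0.8315, -2.0777)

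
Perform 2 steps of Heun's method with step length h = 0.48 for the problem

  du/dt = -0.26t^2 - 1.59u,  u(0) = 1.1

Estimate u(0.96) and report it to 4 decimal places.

Heun: k1 = f(t_n, u_n); k2 = f(t_n + h, u_n + h·k1); u_{n+1} = u_n + (h/2)·(k1 + k2).
t=0.000000, u=1.100000:
  k1 = f(0.000000, 1.100000) = -1.749000
  k2 = f(0.480000, 0.260480) = -0.474067
  u ← 1.100000 + (0.48/2)·(-1.749000 + (-0.474067)) = 0.566464
t=0.480000, u=0.566464:
  k1 = f(0.480000, 0.566464) = -0.960582
  k2 = f(0.960000, 0.105385) = -0.407178
  u ← 0.566464 + (0.48/2)·(-0.960582 + (-0.407178)) = 0.238202
u(0.96) ≈ 0.2382

0.2382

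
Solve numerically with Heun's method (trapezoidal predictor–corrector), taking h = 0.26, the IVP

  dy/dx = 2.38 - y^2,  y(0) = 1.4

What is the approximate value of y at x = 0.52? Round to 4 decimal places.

Heun: k1 = f(x_n, y_n); k2 = f(x_n + h, y_n + h·k1); y_{n+1} = y_n + (h/2)·(k1 + k2).
x=0.000000, y=1.400000:
  k1 = f(0.000000, 1.400000) = 0.420000
  k2 = f(0.260000, 1.509200) = 0.102315
  y ← 1.400000 + (0.26/2)·(0.420000 + 0.102315) = 1.467901
x=0.260000, y=1.467901:
  k1 = f(0.260000, 1.467901) = 0.225267
  k2 = f(0.520000, 1.526470) = 0.049888
  y ← 1.467901 + (0.26/2)·(0.225267 + 0.049888) = 1.503671
y(0.52) ≈ 1.5037

1.5037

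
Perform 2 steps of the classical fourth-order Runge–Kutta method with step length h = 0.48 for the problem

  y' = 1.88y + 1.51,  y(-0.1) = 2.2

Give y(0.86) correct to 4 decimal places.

17.3660

RK4: k1 = f(t_n, y_n); k2 = f(t_n + h/2, y_n + (h/2)·k1); k3 = f(t_n + h/2, y_n + (h/2)·k2); k4 = f(t_n + h, y_n + h·k3); y_{n+1} = y_n + (h/6)·(k1 + 2k2 + 2k3 + k4).
t=-0.100000, y=2.200000:
  k1 = f(-0.100000, 2.200000) = 5.646000
  k2 = f(0.140000, 3.555040) = 8.193475
  k3 = f(0.140000, 4.166434) = 9.342896
  k4 = f(0.380000, 6.684590) = 14.077029
  y ← 2.200000 + (0.48/6)·(k1 + 2k2 + 2k3 + k4) = 6.583662
t=0.380000, y=6.583662:
  k1 = f(0.380000, 6.583662) = 13.887284
  k2 = f(0.620000, 9.916610) = 20.153227
  k3 = f(0.620000, 11.420436) = 22.980420
  k4 = f(0.860000, 17.614263) = 34.624815
  y ← 6.583662 + (0.48/6)·(k1 + 2k2 + 2k3 + k4) = 17.366013
y(0.86) ≈ 17.3660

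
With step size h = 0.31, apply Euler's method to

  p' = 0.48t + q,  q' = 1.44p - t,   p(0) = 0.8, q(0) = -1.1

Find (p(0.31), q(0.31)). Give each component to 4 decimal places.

0.4590, -0.7429

Euler on (p,q): p_{n+1} = p_n + h·p', q_{n+1} = q_n + h·q'.
0.000000: (0.800000, -1.100000); f=(-1.100000, 1.152000) → (0.459000, -0.742880)
(p(0.31), q(0.31)) ≈ (0.4590, -0.7429)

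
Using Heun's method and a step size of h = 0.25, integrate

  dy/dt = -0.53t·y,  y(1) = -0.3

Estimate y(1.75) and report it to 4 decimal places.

-0.1742

Heun: k1 = f(t_n, y_n); k2 = f(t_n + h, y_n + h·k1); y_{n+1} = y_n + (h/2)·(k1 + k2).
t=1.000000, y=-0.300000:
  k1 = f(1.000000, -0.300000) = 0.159000
  k2 = f(1.250000, -0.260250) = 0.172416
  y ← -0.300000 + (0.25/2)·(0.159000 + 0.172416) = -0.258573
t=1.250000, y=-0.258573:
  k1 = f(1.250000, -0.258573) = 0.171305
  k2 = f(1.500000, -0.215747) = 0.171519
  y ← -0.258573 + (0.25/2)·(0.171305 + 0.171519) = -0.215720
t=1.500000, y=-0.215720:
  k1 = f(1.500000, -0.215720) = 0.171497
  k2 = f(1.750000, -0.172846) = 0.160314
  y ← -0.215720 + (0.25/2)·(0.171497 + 0.160314) = -0.174244
y(1.75) ≈ -0.1742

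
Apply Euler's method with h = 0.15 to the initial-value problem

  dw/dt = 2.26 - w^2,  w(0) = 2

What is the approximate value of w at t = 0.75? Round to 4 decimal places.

Euler: w_{n+1} = w_n + h·f(t_n, w_n).
t=0.000000, w=2.000000: f=-1.740000 → w ← 2.000000 + 0.15·(-1.740000) = 1.739000
t=0.150000, w=1.739000: f=-0.764121 → w ← 1.739000 + 0.15·(-0.764121) = 1.624382
t=0.300000, w=1.624382: f=-0.378616 → w ← 1.624382 + 0.15·(-0.378616) = 1.567589
t=0.450000, w=1.567589: f=-0.197336 → w ← 1.567589 + 0.15·(-0.197336) = 1.537989
t=0.600000, w=1.537989: f=-0.105410 → w ← 1.537989 + 0.15·(-0.105410) = 1.522177
w(0.75) ≈ 1.5222

1.5222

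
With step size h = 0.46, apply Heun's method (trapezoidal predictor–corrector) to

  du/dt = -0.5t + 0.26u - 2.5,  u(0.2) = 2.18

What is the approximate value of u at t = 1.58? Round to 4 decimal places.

Heun: k1 = f(t_n, u_n); k2 = f(t_n + h, u_n + h·k1); u_{n+1} = u_n + (h/2)·(k1 + k2).
t=0.200000, u=2.180000:
  k1 = f(0.200000, 2.180000) = -2.033200
  k2 = f(0.660000, 1.244728) = -2.506371
  u ← 2.180000 + (0.46/2)·(-2.033200 + (-2.506371)) = 1.135899
t=0.660000, u=1.135899:
  k1 = f(0.660000, 1.135899) = -2.534666
  k2 = f(1.120000, -0.030048) = -3.067812
  u ← 1.135899 + (0.46/2)·(-2.534666 + (-3.067812)) = -0.152671
t=1.120000, u=-0.152671:
  k1 = f(1.120000, -0.152671) = -3.099695
  k2 = f(1.580000, -1.578531) = -3.700418
  u ← -0.152671 + (0.46/2)·(-3.099695 + (-3.700418)) = -1.716697
u(1.58) ≈ -1.7167

-1.7167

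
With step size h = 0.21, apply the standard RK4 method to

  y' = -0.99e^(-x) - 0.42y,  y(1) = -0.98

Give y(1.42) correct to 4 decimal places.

-0.9353

RK4: k1 = f(x_n, y_n); k2 = f(x_n + h/2, y_n + (h/2)·k1); k3 = f(x_n + h/2, y_n + (h/2)·k2); k4 = f(x_n + h, y_n + h·k3); y_{n+1} = y_n + (h/6)·(k1 + 2k2 + 2k3 + k4).
x=1.000000, y=-0.980000:
  k1 = f(1.000000, -0.980000) = 0.047399
  k2 = f(1.105000, -0.975023) = 0.081611
  k3 = f(1.105000, -0.971431) = 0.080102
  k4 = f(1.210000, -0.963179) = 0.109320
  y ← -0.980000 + (0.21/6)·(k1 + 2k2 + 2k3 + k4) = -0.963195
x=1.210000, y=-0.963195:
  k1 = f(1.210000, -0.963195) = 0.109327
  k2 = f(1.315000, -0.951716) = 0.133931
  k3 = f(1.315000, -0.949132) = 0.132846
  k4 = f(1.420000, -0.935297) = 0.153528
  y ← -0.963195 + (0.21/6)·(k1 + 2k2 + 2k3 + k4) = -0.935321
y(1.42) ≈ -0.9353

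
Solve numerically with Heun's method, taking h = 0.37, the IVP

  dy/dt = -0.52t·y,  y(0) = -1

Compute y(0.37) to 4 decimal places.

-0.9644

Heun: k1 = f(t_n, y_n); k2 = f(t_n + h, y_n + h·k1); y_{n+1} = y_n + (h/2)·(k1 + k2).
t=0.000000, y=-1.000000:
  k1 = f(0.000000, -1.000000) = 0.000000
  k2 = f(0.370000, -1.000000) = 0.192400
  y ← -1.000000 + (0.37/2)·(0.000000 + 0.192400) = -0.964406
y(0.37) ≈ -0.9644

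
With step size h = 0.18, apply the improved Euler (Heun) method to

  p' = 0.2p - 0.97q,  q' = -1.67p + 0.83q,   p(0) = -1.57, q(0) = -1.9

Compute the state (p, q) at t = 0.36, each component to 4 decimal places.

Heun on (p,q): k1 = f(t_n, state_n); k2 = f(t_n + h, state_n + h·k1); state_{n+1} = state_n + (h/2)·(k1 + k2).
0.000000: (-1.570000, -1.900000)
  k1 = (1.529000, 1.044900)
  predictor → (-1.294780, -1.711918)
  k2 = (1.401604, 0.741391)
  → (-1.306246, -1.739234)
0.180000: (-1.306246, -1.739234)
  k1 = (1.425808, 0.737866)
  predictor → (-1.049600, -1.606418)
  k2 = (1.348305, 0.419505)
  → (-1.056575, -1.635070)
(p(0.36), q(0.36)) ≈ (-1.0566, -1.6351)

-1.0566, -1.6351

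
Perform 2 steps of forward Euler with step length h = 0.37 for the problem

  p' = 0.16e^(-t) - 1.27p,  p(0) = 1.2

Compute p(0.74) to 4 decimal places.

Euler: p_{n+1} = p_n + h·f(t_n, p_n).
t=0.000000, p=1.200000: f=-1.364000 → p ← 1.200000 + 0.37·(-1.364000) = 0.695320
t=0.370000, p=0.695320: f=-0.772539 → p ← 0.695320 + 0.37·(-0.772539) = 0.409481
p(0.74) ≈ 0.4095

0.4095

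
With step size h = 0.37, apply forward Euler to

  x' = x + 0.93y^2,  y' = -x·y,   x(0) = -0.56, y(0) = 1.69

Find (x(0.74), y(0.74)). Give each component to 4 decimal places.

Euler on (x,y): x_{n+1} = x_n + h·x', y_{n+1} = y_n + h·y'.
0.000000: (-0.560000, 1.690000); f=(2.096173, 0.946400) → (0.215584, 2.040168)
0.370000: (0.215584, 2.040168); f=(4.086509, -0.439828) → (1.727593, 1.877432)
(x(0.74), y(0.74)) ≈ (1.7276, 1.8774)

1.7276, 1.8774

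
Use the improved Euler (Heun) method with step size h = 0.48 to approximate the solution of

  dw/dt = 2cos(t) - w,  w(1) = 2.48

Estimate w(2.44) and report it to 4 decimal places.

0.1449

Heun: k1 = f(t_n, w_n); k2 = f(t_n + h, w_n + h·k1); w_{n+1} = w_n + (h/2)·(k1 + k2).
t=1.000000, w=2.480000:
  k1 = f(1.000000, 2.480000) = -1.399395
  k2 = f(1.480000, 1.808290) = -1.626947
  w ← 2.480000 + (0.48/2)·(-1.399395 + (-1.626947)) = 1.753678
t=1.480000, w=1.753678:
  k1 = f(1.480000, 1.753678) = -1.572335
  k2 = f(1.960000, 0.998957) = -1.757861
  w ← 1.753678 + (0.48/2)·(-1.572335 + (-1.757861)) = 0.954431
t=1.960000, w=0.954431:
  k1 = f(1.960000, 0.954431) = -1.713334
  k2 = f(2.440000, 0.132030) = -1.659661
  w ← 0.954431 + (0.48/2)·(-1.713334 + (-1.659661)) = 0.144912
w(2.44) ≈ 0.1449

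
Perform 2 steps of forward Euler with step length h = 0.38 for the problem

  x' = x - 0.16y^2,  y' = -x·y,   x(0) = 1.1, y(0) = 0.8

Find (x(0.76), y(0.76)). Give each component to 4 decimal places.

Euler on (x,y): x_{n+1} = x_n + h·x', y_{n+1} = y_n + h·y'.
0.000000: (1.100000, 0.800000); f=(0.997600, -0.880000) → (1.479088, 0.465600)
0.380000: (1.479088, 0.465600); f=(1.444403, -0.688663) → (2.027961, 0.203908)
(x(0.76), y(0.76)) ≈ (2.0280, 0.2039)

2.0280, 0.2039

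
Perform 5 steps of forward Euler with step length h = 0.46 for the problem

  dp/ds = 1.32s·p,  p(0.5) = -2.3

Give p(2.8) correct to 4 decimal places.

Euler: p_{n+1} = p_n + h·f(s_n, p_n).
s=0.500000, p=-2.300000: f=-1.518000 → p ← -2.300000 + 0.46·(-1.518000) = -2.998280
s=0.960000, p=-2.998280: f=-3.799420 → p ← -2.998280 + 0.46·(-3.799420) = -4.746013
s=1.420000, p=-4.746013: f=-8.895928 → p ← -4.746013 + 0.46·(-8.895928) = -8.838140
s=1.880000, p=-8.838140: f=-21.932728 → p ← -8.838140 + 0.46·(-21.932728) = -18.927195
s=2.340000, p=-18.927195: f=-58.462320 → p ← -18.927195 + 0.46·(-58.462320) = -45.819862
p(2.8) ≈ -45.8199

-45.8199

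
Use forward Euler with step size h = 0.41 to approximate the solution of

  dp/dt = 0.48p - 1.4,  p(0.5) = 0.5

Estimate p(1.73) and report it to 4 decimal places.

-1.2260

Euler: p_{n+1} = p_n + h·f(t_n, p_n).
t=0.500000, p=0.500000: f=-1.160000 → p ← 0.500000 + 0.41·(-1.160000) = 0.024400
t=0.910000, p=0.024400: f=-1.388288 → p ← 0.024400 + 0.41·(-1.388288) = -0.544798
t=1.320000, p=-0.544798: f=-1.661503 → p ← -0.544798 + 0.41·(-1.661503) = -1.226014
p(1.73) ≈ -1.2260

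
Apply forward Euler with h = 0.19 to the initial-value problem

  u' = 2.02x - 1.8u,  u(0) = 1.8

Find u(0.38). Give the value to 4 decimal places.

Euler: u_{n+1} = u_n + h·f(x_n, u_n).
x=0.000000, u=1.800000: f=-3.240000 → u ← 1.800000 + 0.19·(-3.240000) = 1.184400
x=0.190000, u=1.184400: f=-1.748120 → u ← 1.184400 + 0.19·(-1.748120) = 0.852257
u(0.38) ≈ 0.8523

0.8523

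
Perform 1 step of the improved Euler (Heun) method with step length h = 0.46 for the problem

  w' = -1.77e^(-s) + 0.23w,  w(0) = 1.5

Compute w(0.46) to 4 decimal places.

Heun: k1 = f(s_n, w_n); k2 = f(s_n + h, w_n + h·k1); w_{n+1} = w_n + (h/2)·(k1 + k2).
s=0.000000, w=1.500000:
  k1 = f(0.000000, 1.500000) = -1.425000
  k2 = f(0.460000, 0.844500) = -0.923137
  w ← 1.500000 + (0.46/2)·(-1.425000 + (-0.923137)) = 0.959928
w(0.46) ≈ 0.9599

0.9599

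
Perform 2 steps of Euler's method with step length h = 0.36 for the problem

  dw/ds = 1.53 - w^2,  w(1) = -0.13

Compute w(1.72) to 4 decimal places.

0.9036

Euler: w_{n+1} = w_n + h·f(s_n, w_n).
s=1.000000, w=-0.130000: f=1.513100 → w ← -0.130000 + 0.36·1.513100 = 0.414716
s=1.360000, w=0.414716: f=1.358011 → w ← 0.414716 + 0.36·1.358011 = 0.903600
w(1.72) ≈ 0.9036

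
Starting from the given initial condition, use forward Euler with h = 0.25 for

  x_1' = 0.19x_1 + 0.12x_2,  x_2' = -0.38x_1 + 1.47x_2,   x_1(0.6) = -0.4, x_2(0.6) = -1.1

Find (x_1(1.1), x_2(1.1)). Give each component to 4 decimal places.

-0.5175, -1.9622

Euler on (x_1,x_2): x_1_{n+1} = x_1_n + h·x_1', x_2_{n+1} = x_2_n + h·x_2'.
0.600000: (-0.400000, -1.100000); f=(-0.208000, -1.465000) → (-0.452000, -1.466250)
0.850000: (-0.452000, -1.466250); f=(-0.261830, -1.983628) → (-0.517458, -1.962157)
(x_1(1.1), x_2(1.1)) ≈ (-0.5175, -1.9622)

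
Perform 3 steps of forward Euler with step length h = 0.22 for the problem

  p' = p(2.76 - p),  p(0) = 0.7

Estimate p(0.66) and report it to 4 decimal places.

1.8261

Euler: p_{n+1} = p_n + h·f(x_n, p_n).
x=0.000000, p=0.700000: f=1.442000 → p ← 0.700000 + 0.22·1.442000 = 1.017240
x=0.220000, p=1.017240: f=1.772805 → p ← 1.017240 + 0.22·1.772805 = 1.407257
x=0.440000, p=1.407257: f=1.903657 → p ← 1.407257 + 0.22·1.903657 = 1.826062
p(0.66) ≈ 1.8261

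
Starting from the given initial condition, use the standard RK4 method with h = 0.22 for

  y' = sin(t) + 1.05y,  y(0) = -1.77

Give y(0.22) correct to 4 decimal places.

-2.2039

RK4: k1 = f(t_n, y_n); k2 = f(t_n + h/2, y_n + (h/2)·k1); k3 = f(t_n + h/2, y_n + (h/2)·k2); k4 = f(t_n + h, y_n + h·k3); y_{n+1} = y_n + (h/6)·(k1 + 2k2 + 2k3 + k4).
t=0.000000, y=-1.770000:
  k1 = f(0.000000, -1.770000) = -1.858500
  k2 = f(0.110000, -1.974435) = -1.963378
  k3 = f(0.110000, -1.985972) = -1.975492
  k4 = f(0.220000, -2.204608) = -2.096609
  y ← -1.770000 + (0.22/6)·(k1 + 2k2 + 2k3 + k4) = -2.203871
y(0.22) ≈ -2.2039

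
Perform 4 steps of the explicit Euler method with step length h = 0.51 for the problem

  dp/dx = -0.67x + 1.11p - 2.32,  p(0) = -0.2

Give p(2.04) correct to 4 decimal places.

Euler: p_{n+1} = p_n + h·f(x_n, p_n).
x=0.000000, p=-0.200000: f=-2.542000 → p ← -0.200000 + 0.51·(-2.542000) = -1.496420
x=0.510000, p=-1.496420: f=-4.322726 → p ← -1.496420 + 0.51·(-4.322726) = -3.701010
x=1.020000, p=-3.701010: f=-7.111522 → p ← -3.701010 + 0.51·(-7.111522) = -7.327886
x=1.530000, p=-7.327886: f=-11.479054 → p ← -7.327886 + 0.51·(-11.479054) = -13.182204
p(2.04) ≈ -13.1822

-13.1822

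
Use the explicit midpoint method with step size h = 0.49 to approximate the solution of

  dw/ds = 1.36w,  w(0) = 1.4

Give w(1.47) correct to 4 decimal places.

9.4285

Midpoint: k1 = f(s_n, w_n); k2 = f(s_n + h/2, w_n + (h/2)·k1); w_{n+1} = w_n + h·k2.
s=0.000000, w=1.400000:
  k1 = f(0.000000, 1.400000) = 1.904000
  k2 = f(0.245000, 1.866480) = 2.538413
  w ← 1.400000 + 0.49·2.538413 = 2.643822
s=0.490000, w=2.643822:
  k1 = f(0.490000, 2.643822) = 3.595598
  k2 = f(0.735000, 3.524744) = 4.793652
  w ← 2.643822 + 0.49·4.793652 = 4.992712
s=0.980000, w=4.992712:
  k1 = f(0.980000, 4.992712) = 6.790088
  k2 = f(1.225000, 6.656283) = 9.052545
  w ← 4.992712 + 0.49·9.052545 = 9.428459
w(1.47) ≈ 9.4285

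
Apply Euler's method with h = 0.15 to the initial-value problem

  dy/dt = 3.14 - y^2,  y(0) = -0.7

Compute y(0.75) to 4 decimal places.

Euler: y_{n+1} = y_n + h·f(t_n, y_n).
t=0.000000, y=-0.700000: f=2.650000 → y ← -0.700000 + 0.15·2.650000 = -0.302500
t=0.150000, y=-0.302500: f=3.048494 → y ← -0.302500 + 0.15·3.048494 = 0.154774
t=0.300000, y=0.154774: f=3.116045 → y ← 0.154774 + 0.15·3.116045 = 0.622181
t=0.450000, y=0.622181: f=2.752891 → y ← 0.622181 + 0.15·2.752891 = 1.035114
t=0.600000, y=1.035114: f=2.068538 → y ← 1.035114 + 0.15·2.068538 = 1.345395
y(0.75) ≈ 1.3454

1.3454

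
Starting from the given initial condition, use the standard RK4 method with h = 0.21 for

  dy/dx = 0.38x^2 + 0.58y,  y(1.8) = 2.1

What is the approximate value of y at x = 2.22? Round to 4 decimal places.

RK4: k1 = f(x_n, y_n); k2 = f(x_n + h/2, y_n + (h/2)·k1); k3 = f(x_n + h/2, y_n + (h/2)·k2); k4 = f(x_n + h, y_n + h·k3); y_{n+1} = y_n + (h/6)·(k1 + 2k2 + 2k3 + k4).
x=1.800000, y=2.100000:
  k1 = f(1.800000, 2.100000) = 2.449200
  k2 = f(1.905000, 2.357166) = 2.746186
  k3 = f(1.905000, 2.388350) = 2.764272
  k4 = f(2.010000, 2.680497) = 3.089926
  y ← 2.100000 + (0.21/6)·(k1 + 2k2 + 2k3 + k4) = 2.679601
x=2.010000, y=2.679601:
  k1 = f(2.010000, 2.679601) = 3.089407
  k2 = f(2.115000, 3.003989) = 3.442139
  k3 = f(2.115000, 3.041026) = 3.463621
  k4 = f(2.220000, 3.406962) = 3.848830
  y ← 2.679601 + (0.21/6)·(k1 + 2k2 + 2k3 + k4) = 3.405843
y(2.22) ≈ 3.4058

3.4058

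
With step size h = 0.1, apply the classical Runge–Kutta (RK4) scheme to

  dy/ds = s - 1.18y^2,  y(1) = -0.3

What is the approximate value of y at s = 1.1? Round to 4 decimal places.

RK4: k1 = f(s_n, y_n); k2 = f(s_n + h/2, y_n + (h/2)·k1); k3 = f(s_n + h/2, y_n + (h/2)·k2); k4 = f(s_n + h, y_n + h·k3); y_{n+1} = y_n + (h/6)·(k1 + 2k2 + 2k3 + k4).
s=1.000000, y=-0.300000:
  k1 = f(1.000000, -0.300000) = 0.893800
  k2 = f(1.050000, -0.255310) = 0.973084
  k3 = f(1.050000, -0.251346) = 0.975454
  k4 = f(1.100000, -0.202455) = 1.051634
  y ← -0.300000 + (0.1/6)·(k1 + 2k2 + 2k3 + k4) = -0.202625
y(1.1) ≈ -0.2026

-0.2026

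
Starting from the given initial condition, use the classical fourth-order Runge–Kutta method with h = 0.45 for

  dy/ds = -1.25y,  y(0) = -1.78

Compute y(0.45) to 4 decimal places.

-1.0150

RK4: k1 = f(s_n, y_n); k2 = f(s_n + h/2, y_n + (h/2)·k1); k3 = f(s_n + h/2, y_n + (h/2)·k2); k4 = f(s_n + h, y_n + h·k3); y_{n+1} = y_n + (h/6)·(k1 + 2k2 + 2k3 + k4).
s=0.000000, y=-1.780000:
  k1 = f(0.000000, -1.780000) = 2.225000
  k2 = f(0.225000, -1.279375) = 1.599219
  k3 = f(0.225000, -1.420176) = 1.775220
  k4 = f(0.450000, -0.981151) = 1.226439
  y ← -1.780000 + (0.45/6)·(k1 + 2k2 + 2k3 + k4) = -1.014976
y(0.45) ≈ -1.0150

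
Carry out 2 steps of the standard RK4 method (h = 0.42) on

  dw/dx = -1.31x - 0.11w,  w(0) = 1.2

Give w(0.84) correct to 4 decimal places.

0.6458

RK4: k1 = f(x_n, w_n); k2 = f(x_n + h/2, w_n + (h/2)·k1); k3 = f(x_n + h/2, w_n + (h/2)·k2); k4 = f(x_n + h, w_n + h·k3); w_{n+1} = w_n + (h/6)·(k1 + 2k2 + 2k3 + k4).
x=0.000000, w=1.200000:
  k1 = f(0.000000, 1.200000) = -0.132000
  k2 = f(0.210000, 1.172280) = -0.404051
  k3 = f(0.210000, 1.115149) = -0.397766
  k4 = f(0.420000, 1.032938) = -0.663823
  w ← 1.200000 + (0.42/6)·(k1 + 2k2 + 2k3 + k4) = 1.032038
x=0.420000, w=1.032038:
  k1 = f(0.420000, 1.032038) = -0.663724
  k2 = f(0.630000, 0.892656) = -0.923492
  k3 = f(0.630000, 0.838105) = -0.917492
  k4 = f(0.840000, 0.646692) = -1.171536
  w ← 1.032038 + (0.42/6)·(k1 + 2k2 + 2k3 + k4) = 0.645832
w(0.84) ≈ 0.6458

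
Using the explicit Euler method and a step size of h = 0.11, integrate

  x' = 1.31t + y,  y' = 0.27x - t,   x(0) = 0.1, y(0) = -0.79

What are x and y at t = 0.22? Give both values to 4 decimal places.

-0.0576, -0.7987

Euler on (x,y): x_{n+1} = x_n + h·x', y_{n+1} = y_n + h·y'.
0.000000: (0.100000, -0.790000); f=(-0.790000, 0.027000) → (0.013100, -0.787030)
0.110000: (0.013100, -0.787030); f=(-0.642930, -0.106463) → (-0.057622, -0.798741)
(x(0.22), y(0.22)) ≈ (-0.0576, -0.7987)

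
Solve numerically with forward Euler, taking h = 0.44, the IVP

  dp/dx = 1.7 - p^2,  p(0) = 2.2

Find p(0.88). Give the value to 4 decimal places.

1.2717

Euler: p_{n+1} = p_n + h·f(x_n, p_n).
x=0.000000, p=2.200000: f=-3.140000 → p ← 2.200000 + 0.44·(-3.140000) = 0.818400
x=0.440000, p=0.818400: f=1.030221 → p ← 0.818400 + 0.44·1.030221 = 1.271697
p(0.88) ≈ 1.2717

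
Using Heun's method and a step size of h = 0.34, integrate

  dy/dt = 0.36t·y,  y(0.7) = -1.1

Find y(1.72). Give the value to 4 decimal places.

-1.7116

Heun: k1 = f(t_n, y_n); k2 = f(t_n + h, y_n + h·k1); y_{n+1} = y_n + (h/2)·(k1 + k2).
t=0.700000, y=-1.100000:
  k1 = f(0.700000, -1.100000) = -0.277200
  k2 = f(1.040000, -1.194248) = -0.447126
  y ← -1.100000 + (0.34/2)·(-0.277200 + (-0.447126)) = -1.223135
t=1.040000, y=-1.223135:
  k1 = f(1.040000, -1.223135) = -0.457942
  k2 = f(1.380000, -1.378836) = -0.685006
  y ← -1.223135 + (0.34/2)·(-0.457942 + (-0.685006)) = -1.417437
t=1.380000, y=-1.417437:
  k1 = f(1.380000, -1.417437) = -0.704182
  k2 = f(1.720000, -1.656859) = -1.025927
  y ← -1.417437 + (0.34/2)·(-0.704182 + (-1.025927)) = -1.711555
y(1.72) ≈ -1.7116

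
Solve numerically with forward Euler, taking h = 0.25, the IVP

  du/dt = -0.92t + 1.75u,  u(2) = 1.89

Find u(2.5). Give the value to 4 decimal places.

2.7268

Euler: u_{n+1} = u_n + h·f(t_n, u_n).
t=2.000000, u=1.890000: f=1.467500 → u ← 1.890000 + 0.25·1.467500 = 2.256875
t=2.250000, u=2.256875: f=1.879531 → u ← 2.256875 + 0.25·1.879531 = 2.726758
u(2.5) ≈ 2.7268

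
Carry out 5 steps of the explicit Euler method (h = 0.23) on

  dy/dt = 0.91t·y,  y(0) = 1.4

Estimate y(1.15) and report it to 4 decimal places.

2.1955

Euler: y_{n+1} = y_n + h·f(t_n, y_n).
t=0.000000, y=1.400000: f=0.000000 → y ← 1.400000 + 0.23·0.000000 = 1.400000
t=0.230000, y=1.400000: f=0.293020 → y ← 1.400000 + 0.23·0.293020 = 1.467395
t=0.460000, y=1.467395: f=0.614251 → y ← 1.467395 + 0.23·0.614251 = 1.608672
t=0.690000, y=1.608672: f=1.010085 → y ← 1.608672 + 0.23·1.010085 = 1.840992
t=0.920000, y=1.840992: f=1.541279 → y ← 1.840992 + 0.23·1.541279 = 2.195486
y(1.15) ≈ 2.1955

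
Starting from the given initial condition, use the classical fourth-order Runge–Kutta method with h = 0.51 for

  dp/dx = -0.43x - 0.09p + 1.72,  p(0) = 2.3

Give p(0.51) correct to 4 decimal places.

2.9991

RK4: k1 = f(x_n, p_n); k2 = f(x_n + h/2, p_n + (h/2)·k1); k3 = f(x_n + h/2, p_n + (h/2)·k2); k4 = f(x_n + h, p_n + h·k3); p_{n+1} = p_n + (h/6)·(k1 + 2k2 + 2k3 + k4).
x=0.000000, p=2.300000:
  k1 = f(0.000000, 2.300000) = 1.513000
  k2 = f(0.255000, 2.685815) = 1.368627
  k3 = f(0.255000, 2.649000) = 1.371940
  k4 = f(0.510000, 2.999689) = 1.230728
  p ← 2.300000 + (0.51/6)·(k1 + 2k2 + 2k3 + k4) = 2.999113
p(0.51) ≈ 2.9991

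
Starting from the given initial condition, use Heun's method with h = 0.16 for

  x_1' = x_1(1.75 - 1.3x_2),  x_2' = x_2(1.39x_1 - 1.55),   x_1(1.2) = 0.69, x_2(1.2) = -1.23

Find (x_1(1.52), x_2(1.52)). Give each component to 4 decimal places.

Heun on (x_1,x_2): k1 = f(s_n, state_n); k2 = f(s_n + h, state_n + h·k1); state_{n+1} = state_n + (h/2)·(k1 + k2).
1.200000: (0.690000, -1.230000)
  k1 = (2.310810, 0.726807)
  predictor → (1.059730, -1.113711)
  k2 = (3.388829, 0.085729)
  → (1.145971, -1.164997)
1.360000: (1.145971, -1.164997)
  k1 = (3.741018, -0.049978)
  predictor → (1.744534, -1.172994)
  k2 = (5.713160, -1.026255)
  → (1.902305, -1.251096)
(x_1(1.52), x_2(1.52)) ≈ (1.9023, -1.2511)

1.9023, -1.2511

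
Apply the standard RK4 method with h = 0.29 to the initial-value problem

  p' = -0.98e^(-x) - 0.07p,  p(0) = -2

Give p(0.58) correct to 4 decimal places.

-2.3423

RK4: k1 = f(x_n, p_n); k2 = f(x_n + h/2, p_n + (h/2)·k1); k3 = f(x_n + h/2, p_n + (h/2)·k2); k4 = f(x_n + h, p_n + h·k3); p_{n+1} = p_n + (h/6)·(k1 + 2k2 + 2k3 + k4).
x=0.000000, p=-2.000000:
  k1 = f(0.000000, -2.000000) = -0.840000
  k2 = f(0.145000, -2.121800) = -0.699196
  k3 = f(0.145000, -2.101383) = -0.700625
  k4 = f(0.290000, -2.203181) = -0.579076
  p ← -2.000000 + (0.29/6)·(k1 + 2k2 + 2k3 + k4) = -2.203905
x=0.290000, p=-2.203905:
  k1 = f(0.290000, -2.203905) = -0.579025
  k2 = f(0.435000, -2.287863) = -0.474169
  k3 = f(0.435000, -2.272659) = -0.475233
  k4 = f(0.580000, -2.341722) = -0.384780
  p ← -2.203905 + (0.29/6)·(k1 + 2k2 + 2k3 + k4) = -2.342264
p(0.58) ≈ -2.3423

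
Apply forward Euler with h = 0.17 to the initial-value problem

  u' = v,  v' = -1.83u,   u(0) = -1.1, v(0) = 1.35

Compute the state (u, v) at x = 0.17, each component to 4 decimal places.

-0.8705, 1.6922

Euler on (u,v): u_{n+1} = u_n + h·u', v_{n+1} = v_n + h·v'.
0.000000: (-1.100000, 1.350000); f=(1.350000, 2.013000) → (-0.870500, 1.692210)
(u(0.17), v(0.17)) ≈ (-0.8705, 1.6922)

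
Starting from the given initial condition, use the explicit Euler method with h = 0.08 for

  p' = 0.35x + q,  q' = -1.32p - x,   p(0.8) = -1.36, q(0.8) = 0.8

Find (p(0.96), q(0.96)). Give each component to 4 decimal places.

Euler on (p,q): p_{n+1} = p_n + h·p', q_{n+1} = q_n + h·q'.
0.800000: (-1.360000, 0.800000); f=(1.080000, 0.995200) → (-1.273600, 0.879616)
0.880000: (-1.273600, 0.879616); f=(1.187616, 0.801152) → (-1.178591, 0.943708)
(p(0.96), q(0.96)) ≈ (-1.1786, 0.9437)

-1.1786, 0.9437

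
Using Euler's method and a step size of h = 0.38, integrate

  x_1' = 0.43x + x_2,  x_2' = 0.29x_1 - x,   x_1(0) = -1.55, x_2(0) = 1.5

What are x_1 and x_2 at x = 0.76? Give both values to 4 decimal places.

-0.4128, 1.0768

Euler on (x_1,x_2): x_1_{n+1} = x_1_n + h·x_1', x_2_{n+1} = x_2_n + h·x_2'.
0.000000: (-1.550000, 1.500000); f=(1.500000, -0.449500) → (-0.980000, 1.329190)
0.380000: (-0.980000, 1.329190); f=(1.492590, -0.664200) → (-0.412816, 1.076794)
(x_1(0.76), x_2(0.76)) ≈ (-0.4128, 1.0768)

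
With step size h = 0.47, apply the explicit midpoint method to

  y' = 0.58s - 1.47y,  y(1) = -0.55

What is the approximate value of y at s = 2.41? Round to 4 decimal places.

0.5713

Midpoint: k1 = f(s_n, y_n); k2 = f(s_n + h/2, y_n + (h/2)·k1); y_{n+1} = y_n + h·k2.
s=1.000000, y=-0.550000:
  k1 = f(1.000000, -0.550000) = 1.388500
  k2 = f(1.235000, -0.223703) = 1.045143
  y ← -0.550000 + 0.47·1.045143 = -0.058783
s=1.470000, y=-0.058783:
  k1 = f(1.470000, -0.058783) = 0.939011
  k2 = f(1.705000, 0.161885) = 0.750930
  y ← -0.058783 + 0.47·0.750930 = 0.294154
s=1.940000, y=0.294154:
  k1 = f(1.940000, 0.294154) = 0.692794
  k2 = f(2.175000, 0.456960) = 0.589768
  y ← 0.294154 + 0.47·0.589768 = 0.571345
y(2.41) ≈ 0.5713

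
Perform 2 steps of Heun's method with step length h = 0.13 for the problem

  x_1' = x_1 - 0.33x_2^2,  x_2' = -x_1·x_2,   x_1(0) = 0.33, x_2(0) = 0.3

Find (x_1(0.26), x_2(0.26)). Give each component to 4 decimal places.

Heun on (x_1,x_2): k1 = f(s_n, state_n); k2 = f(s_n + h, state_n + h·k1); state_{n+1} = state_n + (h/2)·(k1 + k2).
0.000000: (0.330000, 0.300000)
  k1 = (0.300300, -0.099000)
  predictor → (0.369039, 0.287130)
  k2 = (0.341833, -0.105962)
  → (0.371739, 0.286677)
0.130000: (0.371739, 0.286677)
  k1 = (0.344618, -0.106569)
  predictor → (0.416539, 0.272823)
  k2 = (0.391976, -0.113642)
  → (0.419617, 0.272364)
(x_1(0.26), x_2(0.26)) ≈ (0.4196, 0.2724)

0.4196, 0.2724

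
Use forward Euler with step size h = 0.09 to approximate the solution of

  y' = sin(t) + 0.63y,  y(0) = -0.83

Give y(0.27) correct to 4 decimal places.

Euler: y_{n+1} = y_n + h·f(t_n, y_n).
t=0.000000, y=-0.830000: f=-0.522900 → y ← -0.830000 + 0.09·(-0.522900) = -0.877061
t=0.090000, y=-0.877061: f=-0.462670 → y ← -0.877061 + 0.09·(-0.462670) = -0.918701
t=0.180000, y=-0.918701: f=-0.399752 → y ← -0.918701 + 0.09·(-0.399752) = -0.954679
y(0.27) ≈ -0.9547

-0.9547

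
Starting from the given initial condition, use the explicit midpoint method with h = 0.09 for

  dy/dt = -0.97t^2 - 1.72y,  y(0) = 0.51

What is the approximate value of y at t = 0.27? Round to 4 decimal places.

0.3156

Midpoint: k1 = f(t_n, y_n); k2 = f(t_n + h/2, y_n + (h/2)·k1); y_{n+1} = y_n + h·k2.
t=0.000000, y=0.510000:
  k1 = f(0.000000, 0.510000) = -0.877200
  k2 = f(0.045000, 0.470526) = -0.811269
  y ← 0.510000 + 0.09·(-0.811269) = 0.436986
t=0.090000, y=0.436986:
  k1 = f(0.090000, 0.436986) = -0.759473
  k2 = f(0.135000, 0.402810) = -0.710511
  y ← 0.436986 + 0.09·(-0.710511) = 0.373040
t=0.180000, y=0.373040:
  k1 = f(0.180000, 0.373040) = -0.673057
  k2 = f(0.225000, 0.342752) = -0.638640
  y ← 0.373040 + 0.09·(-0.638640) = 0.315562
y(0.27) ≈ 0.3156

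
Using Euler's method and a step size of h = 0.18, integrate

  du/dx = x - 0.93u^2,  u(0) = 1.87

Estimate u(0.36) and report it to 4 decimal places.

Euler: u_{n+1} = u_n + h·f(x_n, u_n).
x=0.000000, u=1.870000: f=-3.252117 → u ← 1.870000 + 0.18·(-3.252117) = 1.284619
x=0.180000, u=1.284619: f=-1.354729 → u ← 1.284619 + 0.18·(-1.354729) = 1.040768
u(0.36) ≈ 1.0408

1.0408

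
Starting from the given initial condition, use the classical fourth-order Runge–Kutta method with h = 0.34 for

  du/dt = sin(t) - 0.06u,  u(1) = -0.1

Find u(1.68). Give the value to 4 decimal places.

0.5406

RK4: k1 = f(t_n, u_n); k2 = f(t_n + h/2, u_n + (h/2)·k1); k3 = f(t_n + h/2, u_n + (h/2)·k2); k4 = f(t_n + h, u_n + h·k3); u_{n+1} = u_n + (h/6)·(k1 + 2k2 + 2k3 + k4).
t=1.000000, u=-0.100000:
  k1 = f(1.000000, -0.100000) = 0.847471
  k2 = f(1.170000, 0.044070) = 0.918106
  k3 = f(1.170000, 0.056078) = 0.917386
  k4 = f(1.340000, 0.211911) = 0.960770
  u ← -0.100000 + (0.34/6)·(k1 + 2k2 + 2k3 + k4) = 0.210489
t=1.340000, u=0.210489:
  k1 = f(1.340000, 0.210489) = 0.960855
  k2 = f(1.510000, 0.373835) = 0.975722
  k3 = f(1.510000, 0.376362) = 0.975571
  k4 = f(1.680000, 0.542183) = 0.961512
  u ← 0.210489 + (0.34/6)·(k1 + 2k2 + 2k3 + k4) = 0.540570
u(1.68) ≈ 0.5406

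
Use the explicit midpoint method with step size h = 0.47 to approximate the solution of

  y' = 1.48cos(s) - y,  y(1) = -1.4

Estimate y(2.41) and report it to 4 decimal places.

-0.7163

Midpoint: k1 = f(s_n, y_n); k2 = f(s_n + h/2, y_n + (h/2)·k1); y_{n+1} = y_n + h·k2.
s=1.000000, y=-1.400000:
  k1 = f(1.000000, -1.400000) = 2.199647
  k2 = f(1.235000, -0.883083) = 1.370774
  y ← -1.400000 + 0.47·1.370774 = -0.755736
s=1.470000, y=-0.755736:
  k1 = f(1.470000, -0.755736) = 0.904662
  k2 = f(1.705000, -0.543141) = 0.345115
  y ← -0.755736 + 0.47·0.345115 = -0.593532
s=1.940000, y=-0.593532:
  k1 = f(1.940000, -0.593532) = 0.059440
  k2 = f(2.175000, -0.579564) = -0.261235
  y ← -0.593532 + 0.47·(-0.261235) = -0.716312
y(2.41) ≈ -0.7163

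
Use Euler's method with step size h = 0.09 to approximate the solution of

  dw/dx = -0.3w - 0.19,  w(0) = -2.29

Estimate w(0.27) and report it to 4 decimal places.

Euler: w_{n+1} = w_n + h·f(x_n, w_n).
x=0.000000, w=-2.290000: f=0.497000 → w ← -2.290000 + 0.09·0.497000 = -2.245270
x=0.090000, w=-2.245270: f=0.483581 → w ← -2.245270 + 0.09·0.483581 = -2.201748
x=0.180000, w=-2.201748: f=0.470524 → w ← -2.201748 + 0.09·0.470524 = -2.159401
w(0.27) ≈ -2.1594

-2.1594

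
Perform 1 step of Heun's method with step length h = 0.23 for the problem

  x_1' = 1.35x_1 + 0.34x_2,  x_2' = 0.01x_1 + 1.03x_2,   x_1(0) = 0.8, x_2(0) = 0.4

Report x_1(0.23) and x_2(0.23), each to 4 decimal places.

Heun on (x_1,x_2): k1 = f(s_n, state_n); k2 = f(s_n + h, state_n + h·k1); state_{n+1} = state_n + (h/2)·(k1 + k2).
0.000000: (0.800000, 0.400000)
  k1 = (1.216000, 0.420000)
  predictor → (1.079680, 0.496600)
  k2 = (1.626412, 0.522295)
  → (1.126877, 0.508364)
(x_1(0.23), x_2(0.23)) ≈ (1.1269, 0.5084)

1.1269, 0.5084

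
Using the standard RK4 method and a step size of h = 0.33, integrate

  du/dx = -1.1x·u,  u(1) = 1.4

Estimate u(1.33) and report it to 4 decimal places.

RK4: k1 = f(x_n, u_n); k2 = f(x_n + h/2, u_n + (h/2)·k1); k3 = f(x_n + h/2, u_n + (h/2)·k2); k4 = f(x_n + h, u_n + h·k3); u_{n+1} = u_n + (h/6)·(k1 + 2k2 + 2k3 + k4).
x=1.000000, u=1.400000:
  k1 = f(1.000000, 1.400000) = -1.540000
  k2 = f(1.165000, 1.145900) = -1.468471
  k3 = f(1.165000, 1.157702) = -1.483596
  k4 = f(1.330000, 0.910413) = -1.331935
  u ← 1.400000 + (0.33/6)·(k1 + 2k2 + 2k3 + k4) = 0.917316
u(1.33) ≈ 0.9173

0.9173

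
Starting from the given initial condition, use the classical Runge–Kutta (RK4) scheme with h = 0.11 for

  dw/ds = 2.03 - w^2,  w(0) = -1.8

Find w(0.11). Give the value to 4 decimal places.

-1.9643

RK4: k1 = f(s_n, w_n); k2 = f(s_n + h/2, w_n + (h/2)·k1); k3 = f(s_n + h/2, w_n + (h/2)·k2); k4 = f(s_n + h, w_n + h·k3); w_{n+1} = w_n + (h/6)·(k1 + 2k2 + 2k3 + k4).
s=0.000000, w=-1.800000:
  k1 = f(0.000000, -1.800000) = -1.210000
  k2 = f(0.055000, -1.866550) = -1.454009
  k3 = f(0.055000, -1.879970) = -1.504289
  k4 = f(0.110000, -1.965472) = -1.833079
  w ← -1.800000 + (0.11/6)·(k1 + 2k2 + 2k3 + k4) = -1.964261
w(0.11) ≈ -1.9643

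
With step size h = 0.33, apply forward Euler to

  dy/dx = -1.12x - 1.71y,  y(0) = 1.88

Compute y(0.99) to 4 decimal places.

-0.1416

Euler: y_{n+1} = y_n + h·f(x_n, y_n).
x=0.000000, y=1.880000: f=-3.214800 → y ← 1.880000 + 0.33·(-3.214800) = 0.819116
x=0.330000, y=0.819116: f=-1.770288 → y ← 0.819116 + 0.33·(-1.770288) = 0.234921
x=0.660000, y=0.234921: f=-1.140915 → y ← 0.234921 + 0.33·(-1.140915) = -0.141581
y(0.99) ≈ -0.1416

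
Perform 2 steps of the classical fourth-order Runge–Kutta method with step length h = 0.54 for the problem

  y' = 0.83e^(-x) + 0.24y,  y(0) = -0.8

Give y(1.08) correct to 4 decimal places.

-0.3966

RK4: k1 = f(x_n, y_n); k2 = f(x_n + h/2, y_n + (h/2)·k1); k3 = f(x_n + h/2, y_n + (h/2)·k2); k4 = f(x_n + h, y_n + h·k3); y_{n+1} = y_n + (h/6)·(k1 + 2k2 + 2k3 + k4).
x=0.000000, y=-0.800000:
  k1 = f(0.000000, -0.800000) = 0.638000
  k2 = f(0.270000, -0.627740) = 0.482947
  k3 = f(0.270000, -0.669604) = 0.472900
  k4 = f(0.540000, -0.544634) = 0.352969
  y ← -0.800000 + (0.54/6)·(k1 + 2k2 + 2k3 + k4) = -0.538760
x=0.540000, y=-0.538760:
  k1 = f(0.540000, -0.538760) = 0.354379
  k2 = f(0.810000, -0.443078) = 0.262893
  k3 = f(0.810000, -0.467779) = 0.256965
  k4 = f(1.080000, -0.399999) = 0.185865
  y ← -0.538760 + (0.54/6)·(k1 + 2k2 + 2k3 + k4) = -0.396564
y(1.08) ≈ -0.3966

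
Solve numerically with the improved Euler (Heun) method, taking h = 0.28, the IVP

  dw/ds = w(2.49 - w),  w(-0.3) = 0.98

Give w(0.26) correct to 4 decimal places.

1.7840

Heun: k1 = f(s_n, w_n); k2 = f(s_n + h, w_n + h·k1); w_{n+1} = w_n + (h/2)·(k1 + k2).
s=-0.300000, w=0.980000:
  k1 = f(-0.300000, 0.980000) = 1.479800
  k2 = f(-0.020000, 1.394344) = 1.527721
  w ← 0.980000 + (0.28/2)·(1.479800 + 1.527721) = 1.401053
s=-0.020000, w=1.401053:
  k1 = f(-0.020000, 1.401053) = 1.525672
  k2 = f(0.260000, 1.828241) = 1.209855
  w ← 1.401053 + (0.28/2)·(1.525672 + 1.209855) = 1.784027
w(0.26) ≈ 1.7840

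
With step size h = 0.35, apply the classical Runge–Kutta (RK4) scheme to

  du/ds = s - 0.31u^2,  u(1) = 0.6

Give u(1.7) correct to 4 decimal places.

RK4: k1 = f(s_n, u_n); k2 = f(s_n + h/2, u_n + (h/2)·k1); k3 = f(s_n + h/2, u_n + (h/2)·k2); k4 = f(s_n + h, u_n + h·k3); u_{n+1} = u_n + (h/6)·(k1 + 2k2 + 2k3 + k4).
s=1.000000, u=0.600000:
  k1 = f(1.000000, 0.600000) = 0.888400
  k2 = f(1.175000, 0.755470) = 0.998072
  k3 = f(1.175000, 0.774663) = 0.988968
  k4 = f(1.350000, 0.946139) = 1.072495
  u ← 0.600000 + (0.35/6)·(k1 + 2k2 + 2k3 + k4) = 0.946207
s=1.350000, u=0.946207:
  k1 = f(1.350000, 0.946207) = 1.072455
  k2 = f(1.525000, 1.133886) = 1.126433
  k3 = f(1.525000, 1.143333) = 1.119765
  k4 = f(1.700000, 1.338125) = 1.144921
  u ← 0.946207 + (0.35/6)·(k1 + 2k2 + 2k3 + k4) = 1.337610
u(1.7) ≈ 1.3376

1.3376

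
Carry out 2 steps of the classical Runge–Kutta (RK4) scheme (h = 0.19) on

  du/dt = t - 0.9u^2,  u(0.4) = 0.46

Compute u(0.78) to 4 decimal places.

0.5920

RK4: k1 = f(t_n, u_n); k2 = f(t_n + h/2, u_n + (h/2)·k1); k3 = f(t_n + h/2, u_n + (h/2)·k2); k4 = f(t_n + h, u_n + h·k3); u_{n+1} = u_n + (h/6)·(k1 + 2k2 + 2k3 + k4).
t=0.400000, u=0.460000:
  k1 = f(0.400000, 0.460000) = 0.209560
  k2 = f(0.495000, 0.479908) = 0.287719
  k3 = f(0.495000, 0.487333) = 0.281256
  k4 = f(0.590000, 0.513439) = 0.352743
  u ← 0.460000 + (0.19/6)·(k1 + 2k2 + 2k3 + k4) = 0.513841
t=0.590000, u=0.513841:
  k1 = f(0.590000, 0.513841) = 0.352370
  k2 = f(0.685000, 0.547317) = 0.415400
  k3 = f(0.685000, 0.553304) = 0.409469
  k4 = f(0.780000, 0.591640) = 0.464965
  u ← 0.513841 + (0.19/6)·(k1 + 2k2 + 2k3 + k4) = 0.591965
u(0.78) ≈ 0.5920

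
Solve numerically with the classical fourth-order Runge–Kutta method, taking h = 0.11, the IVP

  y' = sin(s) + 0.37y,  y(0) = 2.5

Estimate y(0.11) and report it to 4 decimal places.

RK4: k1 = f(s_n, y_n); k2 = f(s_n + h/2, y_n + (h/2)·k1); k3 = f(s_n + h/2, y_n + (h/2)·k2); k4 = f(s_n + h, y_n + h·k3); y_{n+1} = y_n + (h/6)·(k1 + 2k2 + 2k3 + k4).
s=0.000000, y=2.500000:
  k1 = f(0.000000, 2.500000) = 0.925000
  k2 = f(0.055000, 2.550875) = 0.998796
  k3 = f(0.055000, 2.554934) = 1.000298
  k4 = f(0.110000, 2.610033) = 1.075490
  y ← 2.500000 + (0.11/6)·(k1 + 2k2 + 2k3 + k4) = 2.609976
y(0.11) ≈ 2.6100

2.6100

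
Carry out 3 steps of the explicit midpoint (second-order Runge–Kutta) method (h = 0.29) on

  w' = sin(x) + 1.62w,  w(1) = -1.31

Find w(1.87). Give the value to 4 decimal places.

Midpoint: k1 = f(x_n, w_n); k2 = f(x_n + h/2, w_n + (h/2)·k1); w_{n+1} = w_n + h·k2.
x=1.000000, w=-1.310000:
  k1 = f(1.000000, -1.310000) = -1.280729
  k2 = f(1.145000, -1.495706) = -1.512333
  w ← -1.310000 + 0.29·(-1.512333) = -1.748577
x=1.290000, w=-1.748577:
  k1 = f(1.290000, -1.748577) = -1.871859
  k2 = f(1.435000, -2.019996) = -2.281600
  w ← -1.748577 + 0.29·(-2.281600) = -2.410241
x=1.580000, w=-2.410241:
  k1 = f(1.580000, -2.410241) = -2.904632
  k2 = f(1.725000, -2.831412) = -3.598754
  w ← -2.410241 + 0.29·(-3.598754) = -3.453879
w(1.87) ≈ -3.4539

-3.4539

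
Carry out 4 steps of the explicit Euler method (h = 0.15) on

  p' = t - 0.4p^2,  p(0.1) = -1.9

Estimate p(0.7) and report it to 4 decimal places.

-2.9160

Euler: p_{n+1} = p_n + h·f(t_n, p_n).
t=0.100000, p=-1.900000: f=-1.344000 → p ← -1.900000 + 0.15·(-1.344000) = -2.101600
t=0.250000, p=-2.101600: f=-1.516689 → p ← -2.101600 + 0.15·(-1.516689) = -2.329103
t=0.400000, p=-2.329103: f=-1.769889 → p ← -2.329103 + 0.15·(-1.769889) = -2.594587
t=0.550000, p=-2.594587: f=-2.142752 → p ← -2.594587 + 0.15·(-2.142752) = -2.916000
p(0.7) ≈ -2.9160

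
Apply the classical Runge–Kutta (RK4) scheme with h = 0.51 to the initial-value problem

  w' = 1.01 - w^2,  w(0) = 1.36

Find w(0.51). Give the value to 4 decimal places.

RK4: k1 = f(s_n, w_n); k2 = f(s_n + h/2, w_n + (h/2)·k1); k3 = f(s_n + h/2, w_n + (h/2)·k2); k4 = f(s_n + h, w_n + h·k3); w_{n+1} = w_n + (h/6)·(k1 + 2k2 + 2k3 + k4).
s=0.000000, w=1.360000:
  k1 = f(0.000000, 1.360000) = -0.839600
  k2 = f(0.255000, 1.145902) = -0.303091
  k3 = f(0.255000, 1.282712) = -0.635349
  k4 = f(0.510000, 1.035972) = -0.063238
  w ← 1.360000 + (0.51/6)·(k1 + 2k2 + 2k3 + k4) = 1.123724
w(0.51) ≈ 1.1237

1.1237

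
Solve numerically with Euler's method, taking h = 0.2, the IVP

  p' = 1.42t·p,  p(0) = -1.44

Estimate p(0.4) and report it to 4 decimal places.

-1.5218

Euler: p_{n+1} = p_n + h·f(t_n, p_n).
t=0.000000, p=-1.440000: f=0.000000 → p ← -1.440000 + 0.2·0.000000 = -1.440000
t=0.200000, p=-1.440000: f=-0.408960 → p ← -1.440000 + 0.2·(-0.408960) = -1.521792
p(0.4) ≈ -1.5218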